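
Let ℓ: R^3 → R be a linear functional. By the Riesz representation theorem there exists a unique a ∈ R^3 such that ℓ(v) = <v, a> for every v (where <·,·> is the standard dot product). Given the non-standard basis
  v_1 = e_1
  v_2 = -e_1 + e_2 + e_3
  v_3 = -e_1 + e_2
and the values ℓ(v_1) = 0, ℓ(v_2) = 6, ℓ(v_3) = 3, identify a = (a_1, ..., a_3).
a = (0, 3, 3)

Write a = (a_1, ..., a_3) in the standard basis. For each basis vector v_i, ℓ(v_i) = <v_i, a> is a linear equation in the a_j's. Collect the n equations into a matrix system V a = ℓ, where row i of V is v_i (expressed in the standard basis). Since V is invertible (lower-triangular with 1s on the diagonal, up to permutation), solve by back-substitution:
  V =
[[1, 0, 0],
 [-1, 1, 1],
 [-1, 1, 0]]
  V a = (0, 6, 3)
Solving gives a = (0, 3, 3).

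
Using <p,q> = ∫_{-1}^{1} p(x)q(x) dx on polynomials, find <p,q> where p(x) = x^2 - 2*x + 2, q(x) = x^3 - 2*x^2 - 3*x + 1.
<p,q> = 22/5

Expand the product: p(x)·q(x) = x^5 - 4*x^4 + 3*x^3 + 3*x^2 - 8*x + 2.
∫_{-1}^{1} of each monomial x^k gives [2/(k+1) if k even, 0 if k odd]. Integrating term-by-term (or equivalently evaluating the antiderivative F(x) = x^6/6 - 4*x^5/5 + 3*x^4/4 + x^3 - 4*x^2 + 2*x at the endpoints):
  F(1) − F(−1) = -53/60 − (-317/60) = 22/5.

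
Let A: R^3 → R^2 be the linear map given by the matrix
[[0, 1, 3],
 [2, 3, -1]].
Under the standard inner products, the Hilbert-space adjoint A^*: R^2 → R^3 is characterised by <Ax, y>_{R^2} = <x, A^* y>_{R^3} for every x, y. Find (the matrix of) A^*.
A^* = A^T =
[[0, 2],
 [1, 3],
 [3, -1]]

For real matrices with standard dot products, the defining identity <Ax, y> = <x, A^* y> gives (Ax)^T y = x^T (A^*) y, i.e. x^T A^T y = x^T (A^*) y. Since this holds for all x, y, we must have A^* = A^T. Therefore
A^* =
[[0, 2],
 [1, 3],
 [3, -1]].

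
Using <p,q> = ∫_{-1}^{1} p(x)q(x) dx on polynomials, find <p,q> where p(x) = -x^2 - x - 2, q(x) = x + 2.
<p,q> = -10

Expand the product: p(x)·q(x) = -x^3 - 3*x^2 - 4*x - 4.
∫_{-1}^{1} of each monomial x^k gives [2/(k+1) if k even, 0 if k odd]. Integrating term-by-term (or equivalently evaluating the antiderivative F(x) = -x^4/4 - x^3 - 2*x^2 - 4*x at the endpoints):
  F(1) − F(−1) = -29/4 − (11/4) = -10.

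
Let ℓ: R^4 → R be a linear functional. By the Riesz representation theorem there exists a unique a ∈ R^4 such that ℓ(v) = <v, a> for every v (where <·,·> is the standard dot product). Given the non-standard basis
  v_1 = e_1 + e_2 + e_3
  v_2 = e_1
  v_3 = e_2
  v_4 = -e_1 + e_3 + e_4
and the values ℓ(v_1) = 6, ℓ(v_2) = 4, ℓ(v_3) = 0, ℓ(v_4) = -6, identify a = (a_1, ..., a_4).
a = (4, 0, 2, -4)

Write a = (a_1, ..., a_4) in the standard basis. For each basis vector v_i, ℓ(v_i) = <v_i, a> is a linear equation in the a_j's. Collect the n equations into a matrix system V a = ℓ, where row i of V is v_i (expressed in the standard basis). Since V is invertible (lower-triangular with 1s on the diagonal, up to permutation), solve by back-substitution:
  V =
[[1, 1, 1, 0],
 [1, 0, 0, 0],
 [0, 1, 0, 0],
 [-1, 0, 1, 1]]
  V a = (6, 4, 0, -6)
Solving gives a = (4, 0, 2, -4).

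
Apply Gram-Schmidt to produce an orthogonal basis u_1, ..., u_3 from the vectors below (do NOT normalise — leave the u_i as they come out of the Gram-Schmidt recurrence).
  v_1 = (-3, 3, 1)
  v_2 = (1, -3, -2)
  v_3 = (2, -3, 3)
Orthogonal basis:
  u_1 = (-3, 3, 1)
  u_2 = (-23/19, -15/19, -24/19)
  u_3 = (-81/70, -27/14, 81/35)

Apply the Gram-Schmidt recurrence
  u_1 = v_1
  u_i = v_i − Σ_{j<i} ((v_i · u_j) / (u_j · u_j)) · u_j.

Step by step this gives:
  u_1 = (-3, 3, 1)
  u_2 = (-23/19, -15/19, -24/19)
  u_3 = (-81/70, -27/14, 81/35)

Orthogonality check:
  u_2 · u_1 = 0 (should be 0)
  u_3 · u_1 = 0 (should be 0)
  u_3 · u_2 = 0 (should be 0)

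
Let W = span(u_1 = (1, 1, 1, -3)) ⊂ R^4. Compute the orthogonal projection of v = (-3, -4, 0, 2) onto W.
proj_W(v) = (-13/12, -13/12, -13/12, 13/4)

Set up U = [u_1 | ... | u_1] ∈ R^(4×1). The projector onto W = col(U) is P = U (U^T U)^(-1) U^T.
Compute U^T U =
  [12],
and U^T v = (-13).
Solve U^T U · c = U^T v for the coefficients: c = (-13/12). The projection is proj_W(v) = U c.
Check: (v - proj_W(v)) · u_1 = 0  (should be 0).
Result: proj_W(v) = (-13/12, -13/12, -13/12, 13/4).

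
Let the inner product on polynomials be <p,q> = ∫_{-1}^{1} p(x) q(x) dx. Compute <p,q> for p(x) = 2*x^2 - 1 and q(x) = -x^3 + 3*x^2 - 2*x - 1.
<p,q> = 16/15

Expand the product: p(x)·q(x) = -2*x^5 + 6*x^4 - 3*x^3 - 5*x^2 + 2*x + 1.
∫_{-1}^{1} of each monomial x^k gives [2/(k+1) if k even, 0 if k odd]. Integrating term-by-term (or equivalently evaluating the antiderivative F(x) = -x^6/3 + 6*x^5/5 - 3*x^4/4 - 5*x^3/3 + x^2 + x at the endpoints):
  F(1) − F(−1) = 9/20 − (-37/60) = 16/15.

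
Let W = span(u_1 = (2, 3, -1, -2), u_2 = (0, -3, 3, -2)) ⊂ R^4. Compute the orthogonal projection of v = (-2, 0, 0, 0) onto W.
proj_W(v) = (-44/83, -42/83, -2/83, 60/83)

Set up U = [u_1 | ... | u_2] ∈ R^(4×2). The projector onto W = col(U) is P = U (U^T U)^(-1) U^T.
Compute U^T U =
  [18, -8]
  [-8, 22],
and U^T v = (-4, 0).
Solve U^T U · c = U^T v for the coefficients: c = (-22/83, -8/83). The projection is proj_W(v) = U c.
Check: (v - proj_W(v)) · u_1 = 0  (should be 0).
Check: (v - proj_W(v)) · u_2 = 0  (should be 0).
Result: proj_W(v) = (-44/83, -42/83, -2/83, 60/83).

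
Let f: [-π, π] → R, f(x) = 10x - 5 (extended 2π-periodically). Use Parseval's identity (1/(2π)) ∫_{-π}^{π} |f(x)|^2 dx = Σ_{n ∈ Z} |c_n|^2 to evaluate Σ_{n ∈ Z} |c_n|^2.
Σ |c_n|^2 = 100π^2/3 + 25

Expand and integrate term by term over [-π, π]:
  ∫ (10x)^2 dx = 100·(2π^3/3); ∫ 2·10·(-5)·x dx = 0 (odd integrand); ∫ (-5)^2 dx = 25·2π.
So (1/(2π)) ∫_{-π}^{π} (10x - 5)^2 dx = 100π^2/3 + 25 = 100π^2/3 + 25.
Parseval ⇒ Σ |c_n|^2 = 100π^2/3 + 25.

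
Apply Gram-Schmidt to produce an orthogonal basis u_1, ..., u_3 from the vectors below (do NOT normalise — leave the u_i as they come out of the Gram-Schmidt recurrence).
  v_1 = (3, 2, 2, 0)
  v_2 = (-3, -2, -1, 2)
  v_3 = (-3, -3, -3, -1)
Orthogonal basis:
  u_1 = (3, 2, 2, 0)
  u_2 = (-6/17, -4/17, 13/17, 2)
  u_3 = (14/27, -53/81, -10/81, 5/81)

Apply the Gram-Schmidt recurrence
  u_1 = v_1
  u_i = v_i − Σ_{j<i} ((v_i · u_j) / (u_j · u_j)) · u_j.

Step by step this gives:
  u_1 = (3, 2, 2, 0)
  u_2 = (-6/17, -4/17, 13/17, 2)
  u_3 = (14/27, -53/81, -10/81, 5/81)

Orthogonality check:
  u_2 · u_1 = 0 (should be 0)
  u_3 · u_1 = 0 (should be 0)
  u_3 · u_2 = 0 (should be 0)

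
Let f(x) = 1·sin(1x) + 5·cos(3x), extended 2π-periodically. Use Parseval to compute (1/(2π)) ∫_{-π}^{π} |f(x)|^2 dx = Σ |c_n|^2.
Σ |c_n|^2 = 13

Expand |f|^2 and use orthogonality of {sin(nx), cos(mx)} on [-π, π]:
  ∫_{-π}^{π} sin(nx)^2 dx = π, ∫ cos(mx)^2 dx = π, and cross terms integrate to 0.
So ∫_{-π}^{π} f(x)^2 dx = 1^2 · π + 5^2 · π = (1 + 25)π.
Divide by 2π: (1 + 25)/2 = 13.
By Parseval, this equals Σ |c_n|^2.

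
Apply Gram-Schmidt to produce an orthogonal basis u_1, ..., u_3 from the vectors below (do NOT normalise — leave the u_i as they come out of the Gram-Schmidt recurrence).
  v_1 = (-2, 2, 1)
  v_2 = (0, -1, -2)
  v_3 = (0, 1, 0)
Orthogonal basis:
  u_1 = (-2, 2, 1)
  u_2 = (-8/9, -1/9, -14/9)
  u_3 = (12/29, 16/29, -8/29)

Apply the Gram-Schmidt recurrence
  u_1 = v_1
  u_i = v_i − Σ_{j<i} ((v_i · u_j) / (u_j · u_j)) · u_j.

Step by step this gives:
  u_1 = (-2, 2, 1)
  u_2 = (-8/9, -1/9, -14/9)
  u_3 = (12/29, 16/29, -8/29)

Orthogonality check:
  u_2 · u_1 = 0 (should be 0)
  u_3 · u_1 = 0 (should be 0)
  u_3 · u_2 = 0 (should be 0)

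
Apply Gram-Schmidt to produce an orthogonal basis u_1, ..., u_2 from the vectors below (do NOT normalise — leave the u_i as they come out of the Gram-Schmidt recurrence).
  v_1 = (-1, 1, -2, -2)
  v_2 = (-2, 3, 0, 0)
Orthogonal basis:
  u_1 = (-1, 1, -2, -2)
  u_2 = (-3/2, 5/2, 1, 1)

Apply the Gram-Schmidt recurrence
  u_1 = v_1
  u_i = v_i − Σ_{j<i} ((v_i · u_j) / (u_j · u_j)) · u_j.

Step by step this gives:
  u_1 = (-1, 1, -2, -2)
  u_2 = (-3/2, 5/2, 1, 1)

Orthogonality check:
  u_2 · u_1 = 0 (should be 0)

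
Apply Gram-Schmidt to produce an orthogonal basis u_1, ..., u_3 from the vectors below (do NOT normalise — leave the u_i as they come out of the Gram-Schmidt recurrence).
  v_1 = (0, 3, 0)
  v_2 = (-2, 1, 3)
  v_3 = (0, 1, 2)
Orthogonal basis:
  u_1 = (0, 3, 0)
  u_2 = (-2, 0, 3)
  u_3 = (12/13, 0, 8/13)

Apply the Gram-Schmidt recurrence
  u_1 = v_1
  u_i = v_i − Σ_{j<i} ((v_i · u_j) / (u_j · u_j)) · u_j.

Step by step this gives:
  u_1 = (0, 3, 0)
  u_2 = (-2, 0, 3)
  u_3 = (12/13, 0, 8/13)

Orthogonality check:
  u_2 · u_1 = 0 (should be 0)
  u_3 · u_1 = 0 (should be 0)
  u_3 · u_2 = 0 (should be 0)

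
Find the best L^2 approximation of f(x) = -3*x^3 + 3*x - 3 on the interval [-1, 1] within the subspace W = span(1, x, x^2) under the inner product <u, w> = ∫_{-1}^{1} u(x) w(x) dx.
g(x) = 6*x/5 - 3

The best approximation g ∈ W is the orthogonal projection of f onto W. Writing g = a_0 + a_1 x + a_2 x^2, the coefficients solve the normal equations G · a = b where
  G_{ij} = <φ_i, φ_j> and b_i = <f, φ_i>, with φ_0 = 1, φ_1 = x, φ_2 = x^2.
G =
  [2, 0, 2/3]
  [0, 2/3, 0]
  [2/3, 0, 2/5],
b = (-6, 4/5, -2).
Solving gives a_0 = -3, a_1 = 6/5, a_2 = 0, so
  g(x) = 6*x/5 - 3.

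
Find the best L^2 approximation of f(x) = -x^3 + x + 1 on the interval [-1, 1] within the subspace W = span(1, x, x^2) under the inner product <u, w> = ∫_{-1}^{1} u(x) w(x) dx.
g(x) = 2*x/5 + 1

The best approximation g ∈ W is the orthogonal projection of f onto W. Writing g = a_0 + a_1 x + a_2 x^2, the coefficients solve the normal equations G · a = b where
  G_{ij} = <φ_i, φ_j> and b_i = <f, φ_i>, with φ_0 = 1, φ_1 = x, φ_2 = x^2.
G =
  [2, 0, 2/3]
  [0, 2/3, 0]
  [2/3, 0, 2/5],
b = (2, 4/15, 2/3).
Solving gives a_0 = 1, a_1 = 2/5, a_2 = 0, so
  g(x) = 2*x/5 + 1.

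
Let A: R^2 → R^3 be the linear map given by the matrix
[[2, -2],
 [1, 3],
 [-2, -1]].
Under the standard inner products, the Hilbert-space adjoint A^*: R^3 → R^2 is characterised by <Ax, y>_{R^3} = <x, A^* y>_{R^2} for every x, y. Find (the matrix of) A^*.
A^* = A^T =
[[2, 1, -2],
 [-2, 3, -1]]

For real matrices with standard dot products, the defining identity <Ax, y> = <x, A^* y> gives (Ax)^T y = x^T (A^*) y, i.e. x^T A^T y = x^T (A^*) y. Since this holds for all x, y, we must have A^* = A^T. Therefore
A^* =
[[2, 1, -2],
 [-2, 3, -1]].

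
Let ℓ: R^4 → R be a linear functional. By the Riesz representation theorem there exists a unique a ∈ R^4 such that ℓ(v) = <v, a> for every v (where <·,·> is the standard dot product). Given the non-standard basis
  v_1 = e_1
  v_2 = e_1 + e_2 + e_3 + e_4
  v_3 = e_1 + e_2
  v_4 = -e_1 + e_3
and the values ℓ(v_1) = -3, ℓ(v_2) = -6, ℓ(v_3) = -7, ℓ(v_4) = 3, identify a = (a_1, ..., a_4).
a = (-3, -4, 0, 1)

Write a = (a_1, ..., a_4) in the standard basis. For each basis vector v_i, ℓ(v_i) = <v_i, a> is a linear equation in the a_j's. Collect the n equations into a matrix system V a = ℓ, where row i of V is v_i (expressed in the standard basis). Since V is invertible (lower-triangular with 1s on the diagonal, up to permutation), solve by back-substitution:
  V =
[[1, 0, 0, 0],
 [1, 1, 1, 1],
 [1, 1, 0, 0],
 [-1, 0, 1, 0]]
  V a = (-3, -6, -7, 3)
Solving gives a = (-3, -4, 0, 1).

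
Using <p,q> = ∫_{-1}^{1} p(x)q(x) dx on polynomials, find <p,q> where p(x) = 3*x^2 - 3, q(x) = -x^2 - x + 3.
<p,q> = -56/5

Expand the product: p(x)·q(x) = -3*x^4 - 3*x^3 + 12*x^2 + 3*x - 9.
∫_{-1}^{1} of each monomial x^k gives [2/(k+1) if k even, 0 if k odd]. Integrating term-by-term (or equivalently evaluating the antiderivative F(x) = -3*x^5/5 - 3*x^4/4 + 4*x^3 + 3*x^2/2 - 9*x at the endpoints):
  F(1) − F(−1) = -97/20 − (127/20) = -56/5.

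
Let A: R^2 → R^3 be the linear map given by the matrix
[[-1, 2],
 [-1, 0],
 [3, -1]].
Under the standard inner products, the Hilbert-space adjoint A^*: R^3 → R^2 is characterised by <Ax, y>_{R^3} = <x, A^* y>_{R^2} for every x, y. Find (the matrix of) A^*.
A^* = A^T =
[[-1, -1, 3],
 [2, 0, -1]]

For real matrices with standard dot products, the defining identity <Ax, y> = <x, A^* y> gives (Ax)^T y = x^T (A^*) y, i.e. x^T A^T y = x^T (A^*) y. Since this holds for all x, y, we must have A^* = A^T. Therefore
A^* =
[[-1, -1, 3],
 [2, 0, -1]].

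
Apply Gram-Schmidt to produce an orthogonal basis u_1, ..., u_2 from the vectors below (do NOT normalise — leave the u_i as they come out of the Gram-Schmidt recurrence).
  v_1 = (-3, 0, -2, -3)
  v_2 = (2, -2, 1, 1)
Orthogonal basis:
  u_1 = (-3, 0, -2, -3)
  u_2 = (1/2, -2, 0, -1/2)

Apply the Gram-Schmidt recurrence
  u_1 = v_1
  u_i = v_i − Σ_{j<i} ((v_i · u_j) / (u_j · u_j)) · u_j.

Step by step this gives:
  u_1 = (-3, 0, -2, -3)
  u_2 = (1/2, -2, 0, -1/2)

Orthogonality check:
  u_2 · u_1 = 0 (should be 0)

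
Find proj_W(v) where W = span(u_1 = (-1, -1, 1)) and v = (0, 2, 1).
proj_W(v) = (1/3, 1/3, -1/3)

Set up U = [u_1 | ... | u_1] ∈ R^(3×1). The projector onto W = col(U) is P = U (U^T U)^(-1) U^T.
Compute U^T U =
  [3],
and U^T v = (-1).
Solve U^T U · c = U^T v for the coefficients: c = (-1/3). The projection is proj_W(v) = U c.
Check: (v - proj_W(v)) · u_1 = 0  (should be 0).
Result: proj_W(v) = (1/3, 1/3, -1/3).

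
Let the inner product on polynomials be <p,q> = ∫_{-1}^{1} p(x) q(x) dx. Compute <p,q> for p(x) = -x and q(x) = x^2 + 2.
<p,q> = 0

Expand the product: p(x)·q(x) = -x^3 - 2*x.
∫_{-1}^{1} of each monomial x^k gives [2/(k+1) if k even, 0 if k odd]. Integrating term-by-term (or equivalently evaluating the antiderivative F(x) = -x^4/4 - x^2 at the endpoints):
  F(1) − F(−1) = -5/4 − (-5/4) = 0.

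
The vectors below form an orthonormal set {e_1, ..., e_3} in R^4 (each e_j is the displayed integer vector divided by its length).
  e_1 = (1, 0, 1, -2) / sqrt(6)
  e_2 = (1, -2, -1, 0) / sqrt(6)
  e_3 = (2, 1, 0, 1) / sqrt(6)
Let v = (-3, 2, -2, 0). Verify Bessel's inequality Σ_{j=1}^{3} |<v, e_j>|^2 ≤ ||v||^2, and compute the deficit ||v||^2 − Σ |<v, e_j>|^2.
Σ |<v, e_j>|^2 = 11; ||v||^2 = 17; deficit = 6

Write each e_j = u_j / sqrt(<u_j, u_j>) where u_j is the displayed integer vector. Then <v, e_j> = <v, u_j> / sqrt(<u_j, u_j>), so |<v, e_j>|^2 = <v, u_j>^2 / <u_j, u_j>.
Coefficients: <v, e_1> = -5/sqrt(6), <v, e_2> = -5/sqrt(6), <v, e_3> = -4/sqrt(6).
Square and sum: Σ |<v, e_j>|^2 = 11.
Compute ||v||^2 = v·v = 17.
Deficit = 17 − 11 = 6 ≥ 0, confirming Bessel's inequality. (The deficit equals ||v − Σ <v,e_j> e_j||^2, the squared distance from v to span{e_j}.)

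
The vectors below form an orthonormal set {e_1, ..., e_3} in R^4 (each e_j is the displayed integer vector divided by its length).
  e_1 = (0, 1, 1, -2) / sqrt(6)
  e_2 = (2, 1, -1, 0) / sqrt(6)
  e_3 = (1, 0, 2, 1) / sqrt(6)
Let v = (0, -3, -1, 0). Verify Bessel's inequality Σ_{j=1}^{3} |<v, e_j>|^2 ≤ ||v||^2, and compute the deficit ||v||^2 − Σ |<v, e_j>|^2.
Σ |<v, e_j>|^2 = 4; ||v||^2 = 10; deficit = 6

Write each e_j = u_j / sqrt(<u_j, u_j>) where u_j is the displayed integer vector. Then <v, e_j> = <v, u_j> / sqrt(<u_j, u_j>), so |<v, e_j>|^2 = <v, u_j>^2 / <u_j, u_j>.
Coefficients: <v, e_1> = -4/sqrt(6), <v, e_2> = -2/sqrt(6), <v, e_3> = -2/sqrt(6).
Square and sum: Σ |<v, e_j>|^2 = 4.
Compute ||v||^2 = v·v = 10.
Deficit = 10 − 4 = 6 ≥ 0, confirming Bessel's inequality. (The deficit equals ||v − Σ <v,e_j> e_j||^2, the squared distance from v to span{e_j}.)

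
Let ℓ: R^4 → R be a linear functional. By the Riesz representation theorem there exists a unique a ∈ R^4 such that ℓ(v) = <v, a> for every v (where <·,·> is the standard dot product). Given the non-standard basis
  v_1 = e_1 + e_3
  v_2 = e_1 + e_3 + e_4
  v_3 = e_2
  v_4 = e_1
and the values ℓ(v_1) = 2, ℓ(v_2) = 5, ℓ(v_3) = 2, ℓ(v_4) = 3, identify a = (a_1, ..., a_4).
a = (3, 2, -1, 3)

Write a = (a_1, ..., a_4) in the standard basis. For each basis vector v_i, ℓ(v_i) = <v_i, a> is a linear equation in the a_j's. Collect the n equations into a matrix system V a = ℓ, where row i of V is v_i (expressed in the standard basis). Since V is invertible (lower-triangular with 1s on the diagonal, up to permutation), solve by back-substitution:
  V =
[[1, 0, 1, 0],
 [1, 0, 1, 1],
 [0, 1, 0, 0],
 [1, 0, 0, 0]]
  V a = (2, 5, 2, 3)
Solving gives a = (3, 2, -1, 3).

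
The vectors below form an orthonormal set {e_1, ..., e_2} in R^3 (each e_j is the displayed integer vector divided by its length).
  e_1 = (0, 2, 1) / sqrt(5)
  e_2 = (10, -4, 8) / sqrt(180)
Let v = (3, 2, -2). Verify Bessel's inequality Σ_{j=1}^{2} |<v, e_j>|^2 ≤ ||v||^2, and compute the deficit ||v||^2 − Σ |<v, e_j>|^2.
Σ |<v, e_j>|^2 = 1; ||v||^2 = 17; deficit = 16

Write each e_j = u_j / sqrt(<u_j, u_j>) where u_j is the displayed integer vector. Then <v, e_j> = <v, u_j> / sqrt(<u_j, u_j>), so |<v, e_j>|^2 = <v, u_j>^2 / <u_j, u_j>.
Coefficients: <v, e_1> = 2/sqrt(5), <v, e_2> = 6/sqrt(180).
Square and sum: Σ |<v, e_j>|^2 = 1.
Compute ||v||^2 = v·v = 17.
Deficit = 17 − 1 = 16 ≥ 0, confirming Bessel's inequality. (The deficit equals ||v − Σ <v,e_j> e_j||^2, the squared distance from v to span{e_j}.)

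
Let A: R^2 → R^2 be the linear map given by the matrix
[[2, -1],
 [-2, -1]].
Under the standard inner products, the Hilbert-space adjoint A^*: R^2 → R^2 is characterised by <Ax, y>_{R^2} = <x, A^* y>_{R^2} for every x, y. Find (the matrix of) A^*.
A^* = A^T =
[[2, -2],
 [-1, -1]]

For real matrices with standard dot products, the defining identity <Ax, y> = <x, A^* y> gives (Ax)^T y = x^T (A^*) y, i.e. x^T A^T y = x^T (A^*) y. Since this holds for all x, y, we must have A^* = A^T. Therefore
A^* =
[[2, -2],
 [-1, -1]].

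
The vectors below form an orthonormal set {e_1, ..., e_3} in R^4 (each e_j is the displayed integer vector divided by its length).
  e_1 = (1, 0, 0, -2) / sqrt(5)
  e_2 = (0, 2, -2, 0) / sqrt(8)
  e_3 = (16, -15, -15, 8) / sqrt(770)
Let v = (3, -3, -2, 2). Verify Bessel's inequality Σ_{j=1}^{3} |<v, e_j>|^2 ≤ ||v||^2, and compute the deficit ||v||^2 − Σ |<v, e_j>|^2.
Σ |<v, e_j>|^2 = 1986/77; ||v||^2 = 26; deficit = 16/77

Write each e_j = u_j / sqrt(<u_j, u_j>) where u_j is the displayed integer vector. Then <v, e_j> = <v, u_j> / sqrt(<u_j, u_j>), so |<v, e_j>|^2 = <v, u_j>^2 / <u_j, u_j>.
Coefficients: <v, e_1> = -1/sqrt(5), <v, e_2> = -2/sqrt(8), <v, e_3> = 139/sqrt(770).
Square and sum: Σ |<v, e_j>|^2 = 1986/77.
Compute ||v||^2 = v·v = 26.
Deficit = 26 − 1986/77 = 16/77 ≥ 0, confirming Bessel's inequality. (The deficit equals ||v − Σ <v,e_j> e_j||^2, the squared distance from v to span{e_j}.)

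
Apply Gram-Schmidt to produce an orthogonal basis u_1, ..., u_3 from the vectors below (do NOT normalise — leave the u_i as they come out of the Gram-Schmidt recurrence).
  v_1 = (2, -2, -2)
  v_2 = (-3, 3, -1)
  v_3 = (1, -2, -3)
Orthogonal basis:
  u_1 = (2, -2, -2)
  u_2 = (-4/3, 4/3, -8/3)
  u_3 = (-1/2, -1/2, 0)

Apply the Gram-Schmidt recurrence
  u_1 = v_1
  u_i = v_i − Σ_{j<i} ((v_i · u_j) / (u_j · u_j)) · u_j.

Step by step this gives:
  u_1 = (2, -2, -2)
  u_2 = (-4/3, 4/3, -8/3)
  u_3 = (-1/2, -1/2, 0)

Orthogonality check:
  u_2 · u_1 = 0 (should be 0)
  u_3 · u_1 = 0 (should be 0)
  u_3 · u_2 = 0 (should be 0)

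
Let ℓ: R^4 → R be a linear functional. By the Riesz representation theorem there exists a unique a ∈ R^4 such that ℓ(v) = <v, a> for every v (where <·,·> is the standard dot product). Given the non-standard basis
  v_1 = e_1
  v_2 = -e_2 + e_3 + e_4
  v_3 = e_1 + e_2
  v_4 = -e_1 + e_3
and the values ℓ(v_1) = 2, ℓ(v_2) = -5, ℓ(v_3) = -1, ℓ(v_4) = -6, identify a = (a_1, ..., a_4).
a = (2, -3, -4, -4)

Write a = (a_1, ..., a_4) in the standard basis. For each basis vector v_i, ℓ(v_i) = <v_i, a> is a linear equation in the a_j's. Collect the n equations into a matrix system V a = ℓ, where row i of V is v_i (expressed in the standard basis). Since V is invertible (lower-triangular with 1s on the diagonal, up to permutation), solve by back-substitution:
  V =
[[1, 0, 0, 0],
 [0, -1, 1, 1],
 [1, 1, 0, 0],
 [-1, 0, 1, 0]]
  V a = (2, -5, -1, -6)
Solving gives a = (2, -3, -4, -4).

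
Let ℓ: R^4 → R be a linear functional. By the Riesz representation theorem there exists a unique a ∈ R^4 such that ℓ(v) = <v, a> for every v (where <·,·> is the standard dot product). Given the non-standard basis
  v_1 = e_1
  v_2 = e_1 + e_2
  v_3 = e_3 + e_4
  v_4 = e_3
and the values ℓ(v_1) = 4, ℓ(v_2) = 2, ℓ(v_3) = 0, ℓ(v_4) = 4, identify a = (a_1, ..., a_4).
a = (4, -2, 4, -4)

Write a = (a_1, ..., a_4) in the standard basis. For each basis vector v_i, ℓ(v_i) = <v_i, a> is a linear equation in the a_j's. Collect the n equations into a matrix system V a = ℓ, where row i of V is v_i (expressed in the standard basis). Since V is invertible (lower-triangular with 1s on the diagonal, up to permutation), solve by back-substitution:
  V =
[[1, 0, 0, 0],
 [1, 1, 0, 0],
 [0, 0, 1, 1],
 [0, 0, 1, 0]]
  V a = (4, 2, 0, 4)
Solving gives a = (4, -2, 4, -4).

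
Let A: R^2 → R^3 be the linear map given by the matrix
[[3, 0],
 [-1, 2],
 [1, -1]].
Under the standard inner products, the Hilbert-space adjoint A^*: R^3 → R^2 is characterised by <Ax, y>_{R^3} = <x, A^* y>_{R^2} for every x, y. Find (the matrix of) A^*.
A^* = A^T =
[[3, -1, 1],
 [0, 2, -1]]

For real matrices with standard dot products, the defining identity <Ax, y> = <x, A^* y> gives (Ax)^T y = x^T (A^*) y, i.e. x^T A^T y = x^T (A^*) y. Since this holds for all x, y, we must have A^* = A^T. Therefore
A^* =
[[3, -1, 1],
 [0, 2, -1]].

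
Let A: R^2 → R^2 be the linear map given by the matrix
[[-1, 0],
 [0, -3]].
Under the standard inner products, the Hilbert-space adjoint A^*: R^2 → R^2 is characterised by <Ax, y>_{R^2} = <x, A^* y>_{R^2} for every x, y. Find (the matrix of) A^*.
A^* = A^T =
[[-1, 0],
 [0, -3]]

For real matrices with standard dot products, the defining identity <Ax, y> = <x, A^* y> gives (Ax)^T y = x^T (A^*) y, i.e. x^T A^T y = x^T (A^*) y. Since this holds for all x, y, we must have A^* = A^T. Therefore
A^* =
[[-1, 0],
 [0, -3]].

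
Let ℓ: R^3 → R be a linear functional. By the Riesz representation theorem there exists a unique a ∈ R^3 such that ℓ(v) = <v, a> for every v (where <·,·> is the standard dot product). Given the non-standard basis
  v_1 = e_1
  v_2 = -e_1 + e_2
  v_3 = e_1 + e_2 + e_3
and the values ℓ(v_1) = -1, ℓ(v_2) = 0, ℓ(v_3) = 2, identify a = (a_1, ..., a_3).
a = (-1, -1, 4)

Write a = (a_1, ..., a_3) in the standard basis. For each basis vector v_i, ℓ(v_i) = <v_i, a> is a linear equation in the a_j's. Collect the n equations into a matrix system V a = ℓ, where row i of V is v_i (expressed in the standard basis). Since V is invertible (lower-triangular with 1s on the diagonal, up to permutation), solve by back-substitution:
  V =
[[1, 0, 0],
 [-1, 1, 0],
 [1, 1, 1]]
  V a = (-1, 0, 2)
Solving gives a = (-1, -1, 4).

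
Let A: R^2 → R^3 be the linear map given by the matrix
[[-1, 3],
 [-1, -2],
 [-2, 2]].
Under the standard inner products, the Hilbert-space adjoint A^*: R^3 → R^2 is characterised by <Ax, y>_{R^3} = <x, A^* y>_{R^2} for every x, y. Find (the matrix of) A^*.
A^* = A^T =
[[-1, -1, -2],
 [3, -2, 2]]

For real matrices with standard dot products, the defining identity <Ax, y> = <x, A^* y> gives (Ax)^T y = x^T (A^*) y, i.e. x^T A^T y = x^T (A^*) y. Since this holds for all x, y, we must have A^* = A^T. Therefore
A^* =
[[-1, -1, -2],
 [3, -2, 2]].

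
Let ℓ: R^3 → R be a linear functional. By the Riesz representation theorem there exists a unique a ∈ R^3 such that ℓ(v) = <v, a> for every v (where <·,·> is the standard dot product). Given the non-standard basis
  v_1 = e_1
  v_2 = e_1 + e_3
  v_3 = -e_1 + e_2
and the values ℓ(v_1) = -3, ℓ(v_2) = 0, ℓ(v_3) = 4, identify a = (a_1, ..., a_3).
a = (-3, 1, 3)

Write a = (a_1, ..., a_3) in the standard basis. For each basis vector v_i, ℓ(v_i) = <v_i, a> is a linear equation in the a_j's. Collect the n equations into a matrix system V a = ℓ, where row i of V is v_i (expressed in the standard basis). Since V is invertible (lower-triangular with 1s on the diagonal, up to permutation), solve by back-substitution:
  V =
[[1, 0, 0],
 [1, 0, 1],
 [-1, 1, 0]]
  V a = (-3, 0, 4)
Solving gives a = (-3, 1, 3).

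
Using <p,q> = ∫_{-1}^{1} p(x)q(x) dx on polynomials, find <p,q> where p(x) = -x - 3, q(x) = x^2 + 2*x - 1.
<p,q> = 8/3

Expand the product: p(x)·q(x) = -x^3 - 5*x^2 - 5*x + 3.
∫_{-1}^{1} of each monomial x^k gives [2/(k+1) if k even, 0 if k odd]. Integrating term-by-term (or equivalently evaluating the antiderivative F(x) = -x^4/4 - 5*x^3/3 - 5*x^2/2 + 3*x at the endpoints):
  F(1) − F(−1) = -17/12 − (-49/12) = 8/3.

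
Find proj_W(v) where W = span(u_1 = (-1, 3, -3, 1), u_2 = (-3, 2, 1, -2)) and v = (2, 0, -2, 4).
proj_W(v) = (106/43, -10/43, -122/43, 114/43)

Set up U = [u_1 | ... | u_2] ∈ R^(4×2). The projector onto W = col(U) is P = U (U^T U)^(-1) U^T.
Compute U^T U =
  [20, 4]
  [4, 18],
and U^T v = (8, -16).
Solve U^T U · c = U^T v for the coefficients: c = (26/43, -44/43). The projection is proj_W(v) = U c.
Check: (v - proj_W(v)) · u_1 = 0  (should be 0).
Check: (v - proj_W(v)) · u_2 = 0  (should be 0).
Result: proj_W(v) = (106/43, -10/43, -122/43, 114/43).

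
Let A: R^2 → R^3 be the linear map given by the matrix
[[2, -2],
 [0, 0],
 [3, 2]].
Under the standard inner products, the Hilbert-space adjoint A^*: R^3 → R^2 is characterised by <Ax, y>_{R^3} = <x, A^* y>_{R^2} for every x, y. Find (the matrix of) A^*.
A^* = A^T =
[[2, 0, 3],
 [-2, 0, 2]]

For real matrices with standard dot products, the defining identity <Ax, y> = <x, A^* y> gives (Ax)^T y = x^T (A^*) y, i.e. x^T A^T y = x^T (A^*) y. Since this holds for all x, y, we must have A^* = A^T. Therefore
A^* =
[[2, 0, 3],
 [-2, 0, 2]].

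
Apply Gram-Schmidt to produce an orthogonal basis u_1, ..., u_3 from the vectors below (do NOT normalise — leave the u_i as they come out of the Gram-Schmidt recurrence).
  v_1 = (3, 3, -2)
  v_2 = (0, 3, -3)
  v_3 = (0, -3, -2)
Orthogonal basis:
  u_1 = (3, 3, -2)
  u_2 = (-45/22, 21/22, -18/11)
  u_3 = (15/19, -45/19, -45/19)

Apply the Gram-Schmidt recurrence
  u_1 = v_1
  u_i = v_i − Σ_{j<i} ((v_i · u_j) / (u_j · u_j)) · u_j.

Step by step this gives:
  u_1 = (3, 3, -2)
  u_2 = (-45/22, 21/22, -18/11)
  u_3 = (15/19, -45/19, -45/19)

Orthogonality check:
  u_2 · u_1 = 0 (should be 0)
  u_3 · u_1 = 0 (should be 0)
  u_3 · u_2 = 0 (should be 0)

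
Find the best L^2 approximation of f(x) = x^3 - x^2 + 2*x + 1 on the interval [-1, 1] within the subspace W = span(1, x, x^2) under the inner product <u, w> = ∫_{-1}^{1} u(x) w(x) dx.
g(x) = -x^2 + 13*x/5 + 1

The best approximation g ∈ W is the orthogonal projection of f onto W. Writing g = a_0 + a_1 x + a_2 x^2, the coefficients solve the normal equations G · a = b where
  G_{ij} = <φ_i, φ_j> and b_i = <f, φ_i>, with φ_0 = 1, φ_1 = x, φ_2 = x^2.
G =
  [2, 0, 2/3]
  [0, 2/3, 0]
  [2/3, 0, 2/5],
b = (4/3, 26/15, 4/15).
Solving gives a_0 = 1, a_1 = 13/5, a_2 = -1, so
  g(x) = -x^2 + 13*x/5 + 1.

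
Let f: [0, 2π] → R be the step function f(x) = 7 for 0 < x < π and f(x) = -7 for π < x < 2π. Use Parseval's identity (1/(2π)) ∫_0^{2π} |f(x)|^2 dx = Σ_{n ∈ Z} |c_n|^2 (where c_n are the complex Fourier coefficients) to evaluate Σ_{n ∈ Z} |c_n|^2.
Σ |c_n|^2 = 49

Parseval equates the L^2 energy of f (normalised by 1/(2π)) with the ℓ^2 sum of its Fourier coefficients: (1/(2π)) ∫_0^{2π} |f|^2 = Σ |c_n|^2.
Compute the left side: (1/(2π)) [∫_0^π 7^2 dx + ∫_π^{2π} (-7)^2 dx] = (1/(2π)) · (49π + 49π) = (49 + 49)/2 = 49.
So Σ_{n ∈ Z} |c_n|^2 = 49.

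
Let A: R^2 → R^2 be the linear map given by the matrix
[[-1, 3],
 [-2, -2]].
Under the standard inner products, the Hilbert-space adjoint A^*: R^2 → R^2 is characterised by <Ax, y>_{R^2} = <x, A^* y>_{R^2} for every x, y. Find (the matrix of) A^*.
A^* = A^T =
[[-1, -2],
 [3, -2]]

For real matrices with standard dot products, the defining identity <Ax, y> = <x, A^* y> gives (Ax)^T y = x^T (A^*) y, i.e. x^T A^T y = x^T (A^*) y. Since this holds for all x, y, we must have A^* = A^T. Therefore
A^* =
[[-1, -2],
 [3, -2]].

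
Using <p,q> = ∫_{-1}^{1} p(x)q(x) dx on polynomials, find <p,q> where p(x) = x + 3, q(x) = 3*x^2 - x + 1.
<p,q> = 34/3

Expand the product: p(x)·q(x) = 3*x^3 + 8*x^2 - 2*x + 3.
∫_{-1}^{1} of each monomial x^k gives [2/(k+1) if k even, 0 if k odd]. Integrating term-by-term (or equivalently evaluating the antiderivative F(x) = 3*x^4/4 + 8*x^3/3 - x^2 + 3*x at the endpoints):
  F(1) − F(−1) = 65/12 − (-71/12) = 34/3.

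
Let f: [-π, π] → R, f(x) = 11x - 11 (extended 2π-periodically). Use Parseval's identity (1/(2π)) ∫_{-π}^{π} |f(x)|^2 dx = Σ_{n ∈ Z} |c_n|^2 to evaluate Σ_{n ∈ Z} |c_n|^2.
Σ |c_n|^2 = 121π^2/3 + 121

Expand and integrate term by term over [-π, π]:
  ∫ (11x)^2 dx = 121·(2π^3/3); ∫ 2·11·(-11)·x dx = 0 (odd integrand); ∫ (-11)^2 dx = 121·2π.
So (1/(2π)) ∫_{-π}^{π} (11x - 11)^2 dx = 121π^2/3 + 121 = 121π^2/3 + 121.
Parseval ⇒ Σ |c_n|^2 = 121π^2/3 + 121.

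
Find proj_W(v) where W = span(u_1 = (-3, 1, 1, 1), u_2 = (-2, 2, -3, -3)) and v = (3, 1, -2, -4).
proj_W(v) = (28/11, 0, -35/11, -35/11)

Set up U = [u_1 | ... | u_2] ∈ R^(4×2). The projector onto W = col(U) is P = U (U^T U)^(-1) U^T.
Compute U^T U =
  [12, 2]
  [2, 26],
and U^T v = (-14, 14).
Solve U^T U · c = U^T v for the coefficients: c = (-14/11, 7/11). The projection is proj_W(v) = U c.
Check: (v - proj_W(v)) · u_1 = 0  (should be 0).
Check: (v - proj_W(v)) · u_2 = 0  (should be 0).
Result: proj_W(v) = (28/11, 0, -35/11, -35/11).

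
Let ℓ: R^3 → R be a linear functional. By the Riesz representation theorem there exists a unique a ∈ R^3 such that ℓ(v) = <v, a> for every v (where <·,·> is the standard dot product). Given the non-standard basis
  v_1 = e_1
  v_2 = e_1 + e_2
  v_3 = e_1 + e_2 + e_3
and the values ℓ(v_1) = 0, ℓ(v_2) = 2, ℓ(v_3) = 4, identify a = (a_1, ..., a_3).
a = (0, 2, 2)

Write a = (a_1, ..., a_3) in the standard basis. For each basis vector v_i, ℓ(v_i) = <v_i, a> is a linear equation in the a_j's. Collect the n equations into a matrix system V a = ℓ, where row i of V is v_i (expressed in the standard basis). Since V is invertible (lower-triangular with 1s on the diagonal, up to permutation), solve by back-substitution:
  V =
[[1, 0, 0],
 [1, 1, 0],
 [1, 1, 1]]
  V a = (0, 2, 4)
Solving gives a = (0, 2, 2).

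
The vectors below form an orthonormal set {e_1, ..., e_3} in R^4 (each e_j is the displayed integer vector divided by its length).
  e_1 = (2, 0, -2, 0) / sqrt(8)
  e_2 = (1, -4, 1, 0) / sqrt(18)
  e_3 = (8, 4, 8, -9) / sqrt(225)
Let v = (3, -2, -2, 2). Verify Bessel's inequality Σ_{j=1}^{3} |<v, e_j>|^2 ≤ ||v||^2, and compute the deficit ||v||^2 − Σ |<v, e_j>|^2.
Σ |<v, e_j>|^2 = 461/25; ||v||^2 = 21; deficit = 64/25

Write each e_j = u_j / sqrt(<u_j, u_j>) where u_j is the displayed integer vector. Then <v, e_j> = <v, u_j> / sqrt(<u_j, u_j>), so |<v, e_j>|^2 = <v, u_j>^2 / <u_j, u_j>.
Coefficients: <v, e_1> = 10/sqrt(8), <v, e_2> = 9/sqrt(18), <v, e_3> = -18/sqrt(225).
Square and sum: Σ |<v, e_j>|^2 = 461/25.
Compute ||v||^2 = v·v = 21.
Deficit = 21 − 461/25 = 64/25 ≥ 0, confirming Bessel's inequality. (The deficit equals ||v − Σ <v,e_j> e_j||^2, the squared distance from v to span{e_j}.)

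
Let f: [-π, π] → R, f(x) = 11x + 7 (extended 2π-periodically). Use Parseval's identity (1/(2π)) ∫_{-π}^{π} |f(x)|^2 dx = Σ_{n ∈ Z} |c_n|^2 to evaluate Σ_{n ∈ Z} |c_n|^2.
Σ |c_n|^2 = 121π^2/3 + 49

Expand and integrate term by term over [-π, π]:
  ∫ (11x)^2 dx = 121·(2π^3/3); ∫ 2·11·(7)·x dx = 0 (odd integrand); ∫ 7^2 dx = 49·2π.
So (1/(2π)) ∫_{-π}^{π} (11x + 7)^2 dx = 121π^2/3 + 49 = 121π^2/3 + 49.
Parseval ⇒ Σ |c_n|^2 = 121π^2/3 + 49.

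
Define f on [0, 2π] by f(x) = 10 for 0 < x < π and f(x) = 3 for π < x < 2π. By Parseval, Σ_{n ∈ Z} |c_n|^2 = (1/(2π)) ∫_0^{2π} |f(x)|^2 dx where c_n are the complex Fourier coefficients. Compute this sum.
Σ |c_n|^2 = 109/2

Parseval equates the L^2 energy of f (normalised by 1/(2π)) with the ℓ^2 sum of its Fourier coefficients: (1/(2π)) ∫_0^{2π} |f|^2 = Σ |c_n|^2.
Compute the left side: (1/(2π)) [∫_0^π 10^2 dx + ∫_π^{2π} 3^2 dx] = (1/(2π)) · (100π + 9π) = (100 + 9)/2 = 109/2.
So Σ_{n ∈ Z} |c_n|^2 = 109/2.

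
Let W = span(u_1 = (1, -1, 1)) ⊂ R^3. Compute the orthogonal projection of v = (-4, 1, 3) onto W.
proj_W(v) = (-2/3, 2/3, -2/3)

Set up U = [u_1 | ... | u_1] ∈ R^(3×1). The projector onto W = col(U) is P = U (U^T U)^(-1) U^T.
Compute U^T U =
  [3],
and U^T v = (-2).
Solve U^T U · c = U^T v for the coefficients: c = (-2/3). The projection is proj_W(v) = U c.
Check: (v - proj_W(v)) · u_1 = 0  (should be 0).
Result: proj_W(v) = (-2/3, 2/3, -2/3).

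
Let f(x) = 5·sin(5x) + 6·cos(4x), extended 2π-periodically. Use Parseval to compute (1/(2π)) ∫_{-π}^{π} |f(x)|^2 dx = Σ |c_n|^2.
Σ |c_n|^2 = 61/2

Expand |f|^2 and use orthogonality of {sin(nx), cos(mx)} on [-π, π]:
  ∫_{-π}^{π} sin(nx)^2 dx = π, ∫ cos(mx)^2 dx = π, and cross terms integrate to 0.
So ∫_{-π}^{π} f(x)^2 dx = 5^2 · π + 6^2 · π = (25 + 36)π.
Divide by 2π: (25 + 36)/2 = 61/2.
By Parseval, this equals Σ |c_n|^2.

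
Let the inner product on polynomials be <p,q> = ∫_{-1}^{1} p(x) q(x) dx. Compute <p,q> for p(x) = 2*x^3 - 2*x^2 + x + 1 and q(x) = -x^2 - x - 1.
<p,q> = -2

Expand the product: p(x)·q(x) = -2*x^5 - x^3 - 2*x - 1.
∫_{-1}^{1} of each monomial x^k gives [2/(k+1) if k even, 0 if k odd]. Integrating term-by-term (or equivalently evaluating the antiderivative F(x) = -x^6/3 - x^4/4 - x^2 - x at the endpoints):
  F(1) − F(−1) = -31/12 − (-7/12) = -2.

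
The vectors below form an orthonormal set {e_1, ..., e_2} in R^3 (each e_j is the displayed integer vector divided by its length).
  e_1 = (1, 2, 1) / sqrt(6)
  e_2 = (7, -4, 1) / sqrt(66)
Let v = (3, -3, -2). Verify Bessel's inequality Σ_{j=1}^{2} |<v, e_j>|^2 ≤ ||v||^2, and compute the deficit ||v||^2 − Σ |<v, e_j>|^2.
Σ |<v, e_j>|^2 = 206/11; ||v||^2 = 22; deficit = 36/11

Write each e_j = u_j / sqrt(<u_j, u_j>) where u_j is the displayed integer vector. Then <v, e_j> = <v, u_j> / sqrt(<u_j, u_j>), so |<v, e_j>|^2 = <v, u_j>^2 / <u_j, u_j>.
Coefficients: <v, e_1> = -5/sqrt(6), <v, e_2> = 31/sqrt(66).
Square and sum: Σ |<v, e_j>|^2 = 206/11.
Compute ||v||^2 = v·v = 22.
Deficit = 22 − 206/11 = 36/11 ≥ 0, confirming Bessel's inequality. (The deficit equals ||v − Σ <v,e_j> e_j||^2, the squared distance from v to span{e_j}.)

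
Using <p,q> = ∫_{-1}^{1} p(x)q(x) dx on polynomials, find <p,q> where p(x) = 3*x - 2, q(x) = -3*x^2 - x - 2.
<p,q> = 10

Expand the product: p(x)·q(x) = -9*x^3 + 3*x^2 - 4*x + 4.
∫_{-1}^{1} of each monomial x^k gives [2/(k+1) if k even, 0 if k odd]. Integrating term-by-term (or equivalently evaluating the antiderivative F(x) = -9*x^4/4 + x^3 - 2*x^2 + 4*x at the endpoints):
  F(1) − F(−1) = 3/4 − (-37/4) = 10.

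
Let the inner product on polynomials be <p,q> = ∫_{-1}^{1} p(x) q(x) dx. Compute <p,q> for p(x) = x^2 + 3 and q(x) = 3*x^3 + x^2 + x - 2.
<p,q> = -164/15

Expand the product: p(x)·q(x) = 3*x^5 + x^4 + 10*x^3 + x^2 + 3*x - 6.
∫_{-1}^{1} of each monomial x^k gives [2/(k+1) if k even, 0 if k odd]. Integrating term-by-term (or equivalently evaluating the antiderivative F(x) = x^6/2 + x^5/5 + 5*x^4/2 + x^3/3 + 3*x^2/2 - 6*x at the endpoints):
  F(1) − F(−1) = -29/30 − (299/30) = -164/15.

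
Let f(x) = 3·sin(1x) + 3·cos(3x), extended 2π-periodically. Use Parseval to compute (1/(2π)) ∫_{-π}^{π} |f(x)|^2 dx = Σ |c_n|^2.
Σ |c_n|^2 = 9

Expand |f|^2 and use orthogonality of {sin(nx), cos(mx)} on [-π, π]:
  ∫_{-π}^{π} sin(nx)^2 dx = π, ∫ cos(mx)^2 dx = π, and cross terms integrate to 0.
So ∫_{-π}^{π} f(x)^2 dx = 3^2 · π + 3^2 · π = (9 + 9)π.
Divide by 2π: (9 + 9)/2 = 9.
By Parseval, this equals Σ |c_n|^2.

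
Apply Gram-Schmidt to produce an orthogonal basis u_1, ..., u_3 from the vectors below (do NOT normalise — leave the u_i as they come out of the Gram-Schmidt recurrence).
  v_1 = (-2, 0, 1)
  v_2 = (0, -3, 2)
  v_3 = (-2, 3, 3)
Orthogonal basis:
  u_1 = (-2, 0, 1)
  u_2 = (4/5, -3, 8/5)
  u_3 = (72/61, 96/61, 144/61)

Apply the Gram-Schmidt recurrence
  u_1 = v_1
  u_i = v_i − Σ_{j<i} ((v_i · u_j) / (u_j · u_j)) · u_j.

Step by step this gives:
  u_1 = (-2, 0, 1)
  u_2 = (4/5, -3, 8/5)
  u_3 = (72/61, 96/61, 144/61)

Orthogonality check:
  u_2 · u_1 = 0 (should be 0)
  u_3 · u_1 = 0 (should be 0)
  u_3 · u_2 = 0 (should be 0)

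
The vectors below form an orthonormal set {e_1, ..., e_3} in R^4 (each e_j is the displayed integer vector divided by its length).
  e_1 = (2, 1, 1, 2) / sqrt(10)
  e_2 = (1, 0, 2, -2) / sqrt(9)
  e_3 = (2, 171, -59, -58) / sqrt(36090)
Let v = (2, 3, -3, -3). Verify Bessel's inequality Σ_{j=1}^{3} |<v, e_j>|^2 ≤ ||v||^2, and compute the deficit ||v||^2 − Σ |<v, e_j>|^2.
Σ |<v, e_j>|^2 = 8710/401; ||v||^2 = 31; deficit = 3721/401

Write each e_j = u_j / sqrt(<u_j, u_j>) where u_j is the displayed integer vector. Then <v, e_j> = <v, u_j> / sqrt(<u_j, u_j>), so |<v, e_j>|^2 = <v, u_j>^2 / <u_j, u_j>.
Coefficients: <v, e_1> = -2/sqrt(10), <v, e_2> = 2/sqrt(9), <v, e_3> = 868/sqrt(36090).
Square and sum: Σ |<v, e_j>|^2 = 8710/401.
Compute ||v||^2 = v·v = 31.
Deficit = 31 − 8710/401 = 3721/401 ≥ 0, confirming Bessel's inequality. (The deficit equals ||v − Σ <v,e_j> e_j||^2, the squared distance from v to span{e_j}.)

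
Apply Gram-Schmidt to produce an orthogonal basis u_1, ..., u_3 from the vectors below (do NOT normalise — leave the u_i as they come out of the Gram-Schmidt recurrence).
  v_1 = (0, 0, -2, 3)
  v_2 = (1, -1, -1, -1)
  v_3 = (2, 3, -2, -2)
Orthogonal basis:
  u_1 = (0, 0, -2, 3)
  u_2 = (1, -1, -15/13, -10/13)
  u_3 = (65/51, 190/51, -25/17, -50/51)

Apply the Gram-Schmidt recurrence
  u_1 = v_1
  u_i = v_i − Σ_{j<i} ((v_i · u_j) / (u_j · u_j)) · u_j.

Step by step this gives:
  u_1 = (0, 0, -2, 3)
  u_2 = (1, -1, -15/13, -10/13)
  u_3 = (65/51, 190/51, -25/17, -50/51)

Orthogonality check:
  u_2 · u_1 = 0 (should be 0)
  u_3 · u_1 = 0 (should be 0)
  u_3 · u_2 = 0 (should be 0)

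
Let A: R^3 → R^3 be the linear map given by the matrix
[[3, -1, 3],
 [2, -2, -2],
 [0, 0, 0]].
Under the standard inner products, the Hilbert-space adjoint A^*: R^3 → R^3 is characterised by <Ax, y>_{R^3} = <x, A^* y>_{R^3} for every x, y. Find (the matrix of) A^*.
A^* = A^T =
[[3, 2, 0],
 [-1, -2, 0],
 [3, -2, 0]]

For real matrices with standard dot products, the defining identity <Ax, y> = <x, A^* y> gives (Ax)^T y = x^T (A^*) y, i.e. x^T A^T y = x^T (A^*) y. Since this holds for all x, y, we must have A^* = A^T. Therefore
A^* =
[[3, 2, 0],
 [-1, -2, 0],
 [3, -2, 0]].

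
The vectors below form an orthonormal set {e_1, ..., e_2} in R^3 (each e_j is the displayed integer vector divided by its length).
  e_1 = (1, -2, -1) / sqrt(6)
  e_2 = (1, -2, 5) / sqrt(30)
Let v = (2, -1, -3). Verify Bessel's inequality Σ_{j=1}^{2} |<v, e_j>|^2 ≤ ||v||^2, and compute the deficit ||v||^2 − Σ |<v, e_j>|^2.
Σ |<v, e_j>|^2 = 61/5; ||v||^2 = 14; deficit = 9/5

Write each e_j = u_j / sqrt(<u_j, u_j>) where u_j is the displayed integer vector. Then <v, e_j> = <v, u_j> / sqrt(<u_j, u_j>), so |<v, e_j>|^2 = <v, u_j>^2 / <u_j, u_j>.
Coefficients: <v, e_1> = 7/sqrt(6), <v, e_2> = -11/sqrt(30).
Square and sum: Σ |<v, e_j>|^2 = 61/5.
Compute ||v||^2 = v·v = 14.
Deficit = 14 − 61/5 = 9/5 ≥ 0, confirming Bessel's inequality. (The deficit equals ||v − Σ <v,e_j> e_j||^2, the squared distance from v to span{e_j}.)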